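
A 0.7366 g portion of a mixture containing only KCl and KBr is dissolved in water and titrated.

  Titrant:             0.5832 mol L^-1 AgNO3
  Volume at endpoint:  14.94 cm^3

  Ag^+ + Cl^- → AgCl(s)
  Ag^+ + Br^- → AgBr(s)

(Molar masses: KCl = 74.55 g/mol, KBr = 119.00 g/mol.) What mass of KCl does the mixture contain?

0.5036 g

n(AgNO3) = 0.01494 × 0.5832 = 8.713 × 10^-3 mol
Let x = n(KCl), y = n(KBr).
Titrant: 1x + 1y = 8.713 × 10^-3;  mass: 74.55x + 119.00y = 0.7366
Solving, x = 6.755 × 10^-3 mol, y = 1.958 × 10^-3 mol
mass of KCl = 6.755 × 10^-3 × 74.55 = 0.5036 g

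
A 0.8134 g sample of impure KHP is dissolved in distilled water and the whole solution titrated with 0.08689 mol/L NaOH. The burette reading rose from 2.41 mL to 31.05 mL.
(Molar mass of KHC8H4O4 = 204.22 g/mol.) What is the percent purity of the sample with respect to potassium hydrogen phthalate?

62.48 %

KHC8H4O4 + NaOH → KNaC8H4O4 + H2O
n(NaOH) = 0.02864 L × 0.08689 mol/L = 2.489 × 10^-3 mol
n(KHC8H4O4) = 2.489 × 10^-3 mol (1:1 ratio)
mass of KHC8H4O4 = 2.489 × 10^-3 × 204.22 g/mol = 0.5082 g
% KHC8H4O4 = 0.5082 / 0.8134 × 100 = 62.48 %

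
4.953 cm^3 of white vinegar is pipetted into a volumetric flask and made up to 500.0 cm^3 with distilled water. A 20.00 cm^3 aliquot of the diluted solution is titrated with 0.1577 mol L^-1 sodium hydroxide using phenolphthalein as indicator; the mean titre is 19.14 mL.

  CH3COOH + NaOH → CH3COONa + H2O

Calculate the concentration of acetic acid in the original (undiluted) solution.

n(NaOH) = 0.01914 × 0.1577 = 3.018 × 10^-3 mol
n(CH3COOH) in the aliquot = 3.018 × 10^-3 mol (1:1 ratio)
[CH3COOH]_dilute = 3.018 × 10^-3 / 0.02000 = 0.1509 mol/L
Dilution factor = 500.0 / 4.953 = 100.9
[CH3COOH]_stock = 0.1509 × 100.9 = 15.24 mol/L

15.24 mol/L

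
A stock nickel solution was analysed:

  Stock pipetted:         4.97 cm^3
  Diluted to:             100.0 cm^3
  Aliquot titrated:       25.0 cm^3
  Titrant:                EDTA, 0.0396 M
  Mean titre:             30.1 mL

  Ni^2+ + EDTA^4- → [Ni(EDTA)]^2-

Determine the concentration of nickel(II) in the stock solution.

n(EDTA) = 0.0301 × 0.0396 = 1.19 × 10^-3 mol
n(Ni2+) in the aliquot = 1.19 × 10^-3 mol (1:1 ratio)
[Ni2+]_dilute = 1.19 × 10^-3 / 0.0250 = 0.0477 mol/L
Dilution factor = 100.0 / 4.97 = 20.12
[Ni2+]_stock = 0.0477 × 20.12 = 0.959 mol/L

0.959 M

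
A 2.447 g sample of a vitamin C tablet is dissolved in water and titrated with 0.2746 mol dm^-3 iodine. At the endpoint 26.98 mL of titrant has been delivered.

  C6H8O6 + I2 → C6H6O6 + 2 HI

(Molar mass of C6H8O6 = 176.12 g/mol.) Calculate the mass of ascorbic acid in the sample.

n(I2) = 0.02698 L × 0.2746 mol/L = 7.409 × 10^-3 mol
n(C6H8O6) = 7.409 × 10^-3 mol (1:1 ratio)
mass of C6H8O6 = 7.409 × 10^-3 × 176.12 g/mol = 1.305 g

1.305 g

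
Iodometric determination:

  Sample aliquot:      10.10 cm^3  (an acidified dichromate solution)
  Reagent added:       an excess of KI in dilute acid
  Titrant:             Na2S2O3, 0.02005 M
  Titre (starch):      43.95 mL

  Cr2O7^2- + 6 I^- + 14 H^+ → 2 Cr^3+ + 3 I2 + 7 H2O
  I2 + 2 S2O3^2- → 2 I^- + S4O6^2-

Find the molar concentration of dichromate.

n(S2O3^2-) = 0.04395 × 0.02005 = 8.812 × 10^-4 mol
n(I2) = n(S2O3^2-)/2 = 4.406 × 10^-4 mol
From the 1:3 ratio, n(Cr2O7^2-) in the aliquot = 1/3 × 4.406 × 10^-4 = 1.469 × 10^-4 mol
[Cr2O7^2-] = 1.469 × 10^-4 / 0.01010 = 0.01454 mol/L

0.01454 M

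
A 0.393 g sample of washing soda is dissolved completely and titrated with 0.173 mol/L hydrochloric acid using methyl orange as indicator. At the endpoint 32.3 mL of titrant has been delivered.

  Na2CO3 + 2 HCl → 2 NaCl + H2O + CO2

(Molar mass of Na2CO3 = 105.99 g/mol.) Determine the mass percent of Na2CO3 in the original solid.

75.4 %

n(HCl) = 0.0323 L × 0.173 mol/L = 5.59 × 10^-3 mol
From the 1:2 ratio, n(Na2CO3) = 1/2 × 5.59 × 10^-3 = 2.79 × 10^-3 mol
mass of Na2CO3 = 2.79 × 10^-3 × 105.99 g/mol = 0.296 g
% Na2CO3 = 0.296 / 0.393 × 100 = 75.4 %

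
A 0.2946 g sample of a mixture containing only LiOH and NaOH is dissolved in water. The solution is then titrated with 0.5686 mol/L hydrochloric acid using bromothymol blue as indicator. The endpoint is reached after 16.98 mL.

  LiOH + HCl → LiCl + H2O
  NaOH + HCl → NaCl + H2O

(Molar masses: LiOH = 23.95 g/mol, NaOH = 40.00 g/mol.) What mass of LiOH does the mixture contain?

0.1367 g

n(HCl) = 0.01698 × 0.5686 = 9.655 × 10^-3 mol
Let x = n(LiOH), y = n(NaOH).
Titrant: 1x + 1y = 9.655 × 10^-3;  mass: 23.95x + 40.00y = 0.2946
Solving, x = 5.707 × 10^-3 mol, y = 3.948 × 10^-3 mol
mass of LiOH = 5.707 × 10^-3 × 23.95 = 0.1367 g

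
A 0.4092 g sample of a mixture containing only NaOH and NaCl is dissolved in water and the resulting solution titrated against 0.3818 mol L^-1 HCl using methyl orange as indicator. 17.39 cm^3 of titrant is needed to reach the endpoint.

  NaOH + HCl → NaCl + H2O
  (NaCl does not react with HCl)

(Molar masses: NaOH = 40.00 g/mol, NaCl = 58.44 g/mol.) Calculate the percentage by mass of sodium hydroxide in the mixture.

64.90 %

n(HCl) = 0.01739 × 0.3818 = 6.640 × 10^-3 mol
Let x = n(NaOH), y = n(NaCl).
Titrant: 1x = 6.640 × 10^-3;  mass: 40.00x + 58.44y = 0.4092
Solving, x = 6.640 × 10^-3 mol, y = 2.458 × 10^-3 mol
mass of NaOH = 6.640 × 10^-3 × 40.00 = 0.2656 g
% NaOH = 0.2656 / 0.4092 × 100 = 64.90 %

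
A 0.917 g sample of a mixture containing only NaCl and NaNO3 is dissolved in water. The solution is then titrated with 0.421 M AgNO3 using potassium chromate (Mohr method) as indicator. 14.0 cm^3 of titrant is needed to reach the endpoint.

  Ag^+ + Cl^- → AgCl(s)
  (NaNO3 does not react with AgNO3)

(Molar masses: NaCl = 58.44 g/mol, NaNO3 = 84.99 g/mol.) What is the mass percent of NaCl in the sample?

n(AgNO3) = 0.0140 × 0.421 = 5.89 × 10^-3 mol
Let x = n(NaCl), y = n(NaNO3).
Titrant: 1x = 5.89 × 10^-3;  mass: 58.44x + 84.99y = 0.917
Solving, x = 5.89 × 10^-3 mol, y = 6.74 × 10^-3 mol
mass of NaCl = 5.89 × 10^-3 × 58.44 = 0.344 g
% NaCl = 0.344 / 0.917 × 100 = 37.6 %

37.6 %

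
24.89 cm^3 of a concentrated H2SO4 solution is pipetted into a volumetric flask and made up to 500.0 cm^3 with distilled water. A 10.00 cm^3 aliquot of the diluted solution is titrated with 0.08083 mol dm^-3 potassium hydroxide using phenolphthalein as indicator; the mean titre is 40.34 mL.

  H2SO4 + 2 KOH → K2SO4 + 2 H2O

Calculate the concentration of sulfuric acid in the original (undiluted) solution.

3.275 mol/L

n(KOH) = 0.04034 × 0.08083 = 3.261 × 10^-3 mol
From the 1:2 ratio, n(H2SO4) in the aliquot = 1/2 × 3.261 × 10^-3 = 1.630 × 10^-3 mol
[H2SO4]_dilute = 1.630 × 10^-3 / 0.01000 = 0.1630 mol/L
Dilution factor = 500.0 / 24.89 = 20.09
[H2SO4]_stock = 0.1630 × 20.09 = 3.275 mol/L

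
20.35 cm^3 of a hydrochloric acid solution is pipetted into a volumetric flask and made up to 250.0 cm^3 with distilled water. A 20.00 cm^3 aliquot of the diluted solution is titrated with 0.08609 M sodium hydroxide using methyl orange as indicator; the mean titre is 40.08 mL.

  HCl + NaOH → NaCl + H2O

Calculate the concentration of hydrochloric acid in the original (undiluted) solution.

2.119 M

n(NaOH) = 0.04008 × 0.08609 = 3.450 × 10^-3 mol
n(HCl) in the aliquot = 3.450 × 10^-3 mol (1:1 ratio)
[HCl]_dilute = 3.450 × 10^-3 / 0.02000 = 0.1725 mol/L
Dilution factor = 250.0 / 20.35 = 12.29
[HCl]_stock = 0.1725 × 12.29 = 2.119 mol/L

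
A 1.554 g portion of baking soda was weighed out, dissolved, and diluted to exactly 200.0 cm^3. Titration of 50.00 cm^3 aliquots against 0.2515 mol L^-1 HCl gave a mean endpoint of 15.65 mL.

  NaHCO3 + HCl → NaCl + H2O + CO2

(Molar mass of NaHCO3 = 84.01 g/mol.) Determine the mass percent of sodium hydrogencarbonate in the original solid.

85.11 %

n(HCl) per titration = 0.01565 × 0.2515 = 3.936 × 10^-3 mol
n(NaHCO3) in each aliquot = 3.936 × 10^-3 mol (1:1 ratio)
n(NaHCO3) in the whole flask = 3.936 × 10^-3 × 200.0/50.00 = 0.01574 mol
mass of NaHCO3 = 0.01574 × 84.01 = 1.323 g
% NaHCO3 = 1.323 / 1.554 × 100 = 85.11 %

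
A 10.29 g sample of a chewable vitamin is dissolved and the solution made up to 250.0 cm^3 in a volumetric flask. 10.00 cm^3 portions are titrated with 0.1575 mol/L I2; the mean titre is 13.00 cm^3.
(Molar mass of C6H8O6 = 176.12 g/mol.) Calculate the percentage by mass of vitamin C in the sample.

87.61 %

C6H8O6 + I2 → C6H6O6 + 2 HI
n(I2) per titration = 0.01300 × 0.1575 = 2.047 × 10^-3 mol
n(C6H8O6) in each aliquot = 2.047 × 10^-3 mol (1:1 ratio)
n(C6H8O6) in the whole flask = 2.047 × 10^-3 × 250.0/10.00 = 0.05119 mol
mass of C6H8O6 = 0.05119 × 176.12 = 9.015 g
% C6H8O6 = 9.015 / 10.29 × 100 = 87.61 %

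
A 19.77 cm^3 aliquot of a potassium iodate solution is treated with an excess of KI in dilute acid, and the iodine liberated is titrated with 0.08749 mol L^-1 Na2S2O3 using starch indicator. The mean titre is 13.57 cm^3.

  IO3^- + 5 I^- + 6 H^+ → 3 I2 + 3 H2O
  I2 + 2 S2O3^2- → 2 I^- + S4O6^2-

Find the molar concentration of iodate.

n(S2O3^2-) = 0.01357 × 0.08749 = 1.187 × 10^-3 mol
n(I2) = n(S2O3^2-)/2 = 5.936 × 10^-4 mol
From the 1:3 ratio, n(IO3^-) in the aliquot = 1/3 × 5.936 × 10^-4 = 1.979 × 10^-4 mol
[IO3^-] = 1.979 × 10^-4 / 0.01977 = 0.01001 mol/L

0.01001 mol/L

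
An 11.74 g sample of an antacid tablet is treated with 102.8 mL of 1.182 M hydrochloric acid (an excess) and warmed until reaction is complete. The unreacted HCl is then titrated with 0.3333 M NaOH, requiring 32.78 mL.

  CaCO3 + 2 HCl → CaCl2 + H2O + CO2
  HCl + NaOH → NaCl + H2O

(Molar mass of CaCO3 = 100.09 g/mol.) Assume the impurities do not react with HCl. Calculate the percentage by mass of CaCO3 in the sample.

n(HCl) added = 0.1028 × 1.182 = 0.1215 mol
n(NaOH) used in back-titration = 0.03278 × 0.3333 = 0.01093 mol
n(HCl) left over = 0.01093 mol (1:1 ratio)
n(HCl) consumed by analyte = 0.1215 − 0.01093 = 0.1106 mol
From the 1:2 ratio, n(CaCO3) = 1/2 × 0.1106 = 0.05529 mol
mass of CaCO3 = 0.05529 × 100.09 = 5.534 g
% CaCO3 = 5.534 / 11.74 × 100 = 47.14 %

47.14 %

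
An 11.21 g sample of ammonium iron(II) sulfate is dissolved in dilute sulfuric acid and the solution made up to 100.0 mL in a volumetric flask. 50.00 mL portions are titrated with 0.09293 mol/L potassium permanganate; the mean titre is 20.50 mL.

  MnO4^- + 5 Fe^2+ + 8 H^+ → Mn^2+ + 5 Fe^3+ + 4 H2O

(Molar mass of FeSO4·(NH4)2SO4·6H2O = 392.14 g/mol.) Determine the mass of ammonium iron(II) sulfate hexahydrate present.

7.471 g

n(KMnO4) per titration = 0.02050 × 0.09293 = 1.905 × 10^-3 mol
From the 5:1 ratio, n(FeSO4·(NH4)2SO4·6H2O) in each aliquot = 5/1 × 1.905 × 10^-3 = 9.525 × 10^-3 mol
n(FeSO4·(NH4)2SO4·6H2O) in the whole flask = 9.525 × 10^-3 × 100.0/50.00 = 0.01905 mol
mass of FeSO4·(NH4)2SO4·6H2O = 0.01905 × 392.14 = 7.471 g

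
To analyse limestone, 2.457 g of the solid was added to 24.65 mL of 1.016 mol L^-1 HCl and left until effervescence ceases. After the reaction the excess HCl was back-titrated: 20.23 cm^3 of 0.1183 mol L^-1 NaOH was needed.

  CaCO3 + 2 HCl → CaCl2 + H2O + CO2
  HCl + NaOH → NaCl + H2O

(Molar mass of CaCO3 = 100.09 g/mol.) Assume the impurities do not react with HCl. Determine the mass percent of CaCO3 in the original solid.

n(HCl) added = 0.02465 × 1.016 = 0.02504 mol
n(NaOH) used in back-titration = 0.02023 × 0.1183 = 2.393 × 10^-3 mol
n(HCl) left over = 2.393 × 10^-3 mol (1:1 ratio)
n(HCl) consumed by analyte = 0.02504 − 2.393 × 10^-3 = 0.02265 mol
From the 1:2 ratio, n(CaCO3) = 1/2 × 0.02265 = 0.01133 mol
mass of CaCO3 = 0.01133 × 100.09 = 1.134 g
% CaCO3 = 1.134 / 2.457 × 100 = 46.14 %

46.14 %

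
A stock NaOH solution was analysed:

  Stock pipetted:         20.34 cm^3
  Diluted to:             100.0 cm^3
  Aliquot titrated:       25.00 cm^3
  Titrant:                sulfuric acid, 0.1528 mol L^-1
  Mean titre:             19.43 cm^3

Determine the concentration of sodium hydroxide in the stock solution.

2 NaOH + H2SO4 → Na2SO4 + 2 H2O
n(H2SO4) = 0.01943 × 0.1528 = 2.969 × 10^-3 mol
From the 2:1 ratio, n(NaOH) in the aliquot = 2/1 × 2.969 × 10^-3 = 5.938 × 10^-3 mol
[NaOH]_dilute = 5.938 × 10^-3 / 0.02500 = 0.2375 mol/L
Dilution factor = 100.0 / 20.34 = 4.916
[NaOH]_stock = 0.2375 × 4.916 = 1.168 mol/L

1.168 mol/L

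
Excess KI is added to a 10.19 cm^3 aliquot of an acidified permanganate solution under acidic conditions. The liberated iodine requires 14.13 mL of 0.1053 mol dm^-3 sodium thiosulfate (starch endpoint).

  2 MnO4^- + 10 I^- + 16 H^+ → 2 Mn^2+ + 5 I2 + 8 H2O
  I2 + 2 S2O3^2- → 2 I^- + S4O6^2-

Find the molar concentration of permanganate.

n(S2O3^2-) = 0.01413 × 0.1053 = 1.488 × 10^-3 mol
n(I2) = n(S2O3^2-)/2 = 7.439 × 10^-4 mol
From the 2:5 ratio, n(MnO4^-) in the aliquot = 2/5 × 7.439 × 10^-4 = 2.976 × 10^-4 mol
[MnO4^-] = 2.976 × 10^-4 / 0.01019 = 0.02920 mol/L

0.02920 mol/L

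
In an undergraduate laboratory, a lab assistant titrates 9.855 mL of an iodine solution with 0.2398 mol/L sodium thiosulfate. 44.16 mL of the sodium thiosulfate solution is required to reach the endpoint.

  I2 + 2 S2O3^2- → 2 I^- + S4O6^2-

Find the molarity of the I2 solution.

0.5373 mol/L

n(Na2S2O3) = 0.04416 L × 0.2398 mol/L = 0.01059 mol
From the 1:2 mole ratio, n(I2) = 1/2 × 0.01059 = 5.295 × 10^-3 mol
[I2] = 5.295 × 10^-3 mol / 0.009855 L = 0.5373 mol/L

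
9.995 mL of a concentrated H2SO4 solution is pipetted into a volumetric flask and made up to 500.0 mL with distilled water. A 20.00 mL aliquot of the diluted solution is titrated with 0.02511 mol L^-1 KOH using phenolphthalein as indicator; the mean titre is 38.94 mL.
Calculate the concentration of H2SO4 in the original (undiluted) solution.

1.223 mol/L

H2SO4 + 2 KOH → K2SO4 + 2 H2O
n(KOH) = 0.03894 × 0.02511 = 9.778 × 10^-4 mol
From the 1:2 ratio, n(H2SO4) in the aliquot = 1/2 × 9.778 × 10^-4 = 4.889 × 10^-4 mol
[H2SO4]_dilute = 4.889 × 10^-4 / 0.02000 = 0.02444 mol/L
Dilution factor = 500.0 / 9.995 = 50.03
[H2SO4]_stock = 0.02444 × 50.03 = 1.223 mol/L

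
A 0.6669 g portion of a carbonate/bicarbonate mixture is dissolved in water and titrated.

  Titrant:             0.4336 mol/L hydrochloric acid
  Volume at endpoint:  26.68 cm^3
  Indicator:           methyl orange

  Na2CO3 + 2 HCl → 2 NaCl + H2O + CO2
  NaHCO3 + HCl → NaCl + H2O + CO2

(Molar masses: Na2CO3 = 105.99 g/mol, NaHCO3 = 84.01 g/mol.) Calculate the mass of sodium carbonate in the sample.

0.5211 g

n(HCl) = 0.02668 × 0.4336 = 0.01157 mol
Let x = n(Na2CO3), y = n(NaHCO3).
Titrant: 2x + 1y = 0.01157;  mass: 105.99x + 84.01y = 0.6669
Solving, x = 4.916 × 10^-3 mol, y = 1.736 × 10^-3 mol
mass of Na2CO3 = 4.916 × 10^-3 × 105.99 = 0.5211 g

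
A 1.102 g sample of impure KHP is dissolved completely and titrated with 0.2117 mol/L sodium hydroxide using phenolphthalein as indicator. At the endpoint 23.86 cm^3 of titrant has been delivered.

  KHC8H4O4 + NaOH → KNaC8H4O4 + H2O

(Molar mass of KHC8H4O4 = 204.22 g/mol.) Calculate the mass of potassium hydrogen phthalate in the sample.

1.032 g

n(NaOH) = 0.02386 L × 0.2117 mol/L = 5.051 × 10^-3 mol
n(KHC8H4O4) = 5.051 × 10^-3 mol (1:1 ratio)
mass of KHC8H4O4 = 5.051 × 10^-3 × 204.22 g/mol = 1.032 g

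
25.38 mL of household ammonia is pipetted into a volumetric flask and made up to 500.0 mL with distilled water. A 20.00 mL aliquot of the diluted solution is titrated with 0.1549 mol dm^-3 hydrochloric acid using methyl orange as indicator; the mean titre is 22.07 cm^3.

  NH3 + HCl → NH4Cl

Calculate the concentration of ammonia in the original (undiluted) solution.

n(HCl) = 0.02207 × 0.1549 = 3.419 × 10^-3 mol
n(NH3) in the aliquot = 3.419 × 10^-3 mol (1:1 ratio)
[NH3]_dilute = 3.419 × 10^-3 / 0.02000 = 0.1709 mol/L
Dilution factor = 500.0 / 25.38 = 19.70
[NH3]_stock = 0.1709 × 19.70 = 3.367 mol/L

3.367 mol/L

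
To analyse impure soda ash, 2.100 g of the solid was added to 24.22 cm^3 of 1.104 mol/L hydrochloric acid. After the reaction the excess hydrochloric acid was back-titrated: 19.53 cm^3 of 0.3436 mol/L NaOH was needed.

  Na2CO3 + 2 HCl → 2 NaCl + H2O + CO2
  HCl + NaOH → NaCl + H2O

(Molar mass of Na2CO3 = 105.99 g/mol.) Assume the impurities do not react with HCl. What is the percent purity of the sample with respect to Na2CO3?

n(HCl) added = 0.02422 × 1.104 = 0.02674 mol
n(NaOH) used in back-titration = 0.01953 × 0.3436 = 6.711 × 10^-3 mol
n(HCl) left over = 6.711 × 10^-3 mol (1:1 ratio)
n(HCl) consumed by analyte = 0.02674 − 6.711 × 10^-3 = 0.02003 mol
From the 1:2 ratio, n(Na2CO3) = 1/2 × 0.02003 = 0.01001 mol
mass of Na2CO3 = 0.01001 × 105.99 = 1.061 g
% Na2CO3 = 1.061 / 2.100 × 100 = 50.54 %

50.54 %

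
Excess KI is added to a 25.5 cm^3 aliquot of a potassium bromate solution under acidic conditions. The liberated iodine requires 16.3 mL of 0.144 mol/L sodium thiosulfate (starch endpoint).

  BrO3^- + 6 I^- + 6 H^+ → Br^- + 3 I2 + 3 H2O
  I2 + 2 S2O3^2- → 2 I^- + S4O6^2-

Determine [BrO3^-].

n(S2O3^2-) = 0.0163 × 0.144 = 2.35 × 10^-3 mol
n(I2) = n(S2O3^2-)/2 = 1.17 × 10^-3 mol
From the 1:3 ratio, n(BrO3^-) in the aliquot = 1/3 × 1.17 × 10^-3 = 3.91 × 10^-4 mol
[BrO3^-] = 3.91 × 10^-4 / 0.0255 = 0.0153 mol/L

0.0153 mol/L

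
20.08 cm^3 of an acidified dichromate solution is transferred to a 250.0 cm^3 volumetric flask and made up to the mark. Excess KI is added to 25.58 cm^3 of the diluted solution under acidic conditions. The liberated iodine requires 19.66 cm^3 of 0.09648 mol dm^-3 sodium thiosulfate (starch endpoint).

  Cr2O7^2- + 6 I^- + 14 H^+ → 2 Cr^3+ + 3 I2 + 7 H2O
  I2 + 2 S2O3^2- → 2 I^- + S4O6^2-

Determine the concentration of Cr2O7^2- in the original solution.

0.1539 mol/L

n(S2O3^2-) = 0.01966 × 0.09648 = 1.897 × 10^-3 mol
n(I2) = n(S2O3^2-)/2 = 9.484 × 10^-4 mol
From the 1:3 ratio, n(Cr2O7^2-) in the aliquot = 1/3 × 9.484 × 10^-4 = 3.161 × 10^-4 mol
[Cr2O7^2-]_dilute = 3.161 × 10^-4 / 0.02558 = 0.01236 mol/L
[Cr2O7^2-]_original = 0.01236 × 250.0/20.08 = 0.1539 mol/L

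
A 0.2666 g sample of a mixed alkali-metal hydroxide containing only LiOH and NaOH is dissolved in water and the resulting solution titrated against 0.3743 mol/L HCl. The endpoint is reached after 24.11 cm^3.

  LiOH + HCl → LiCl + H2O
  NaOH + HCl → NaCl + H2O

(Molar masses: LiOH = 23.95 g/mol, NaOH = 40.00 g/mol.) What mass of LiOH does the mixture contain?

n(HCl) = 0.02411 × 0.3743 = 9.024 × 10^-3 mol
Let x = n(LiOH), y = n(NaOH).
Titrant: 1x + 1y = 9.024 × 10^-3;  mass: 23.95x + 40.00y = 0.2666
Solving, x = 5.880 × 10^-3 mol, y = 3.144 × 10^-3 mol
mass of LiOH = 5.880 × 10^-3 × 23.95 = 0.1408 g

0.1408 g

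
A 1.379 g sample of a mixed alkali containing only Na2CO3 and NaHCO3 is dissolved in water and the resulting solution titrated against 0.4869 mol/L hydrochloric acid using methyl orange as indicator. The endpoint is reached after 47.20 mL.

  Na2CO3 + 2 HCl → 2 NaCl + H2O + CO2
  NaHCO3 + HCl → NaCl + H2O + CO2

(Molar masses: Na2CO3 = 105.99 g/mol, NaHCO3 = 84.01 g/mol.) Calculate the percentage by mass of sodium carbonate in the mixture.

68.36 %

n(HCl) = 0.04720 × 0.4869 = 0.02298 mol
Let x = n(Na2CO3), y = n(NaHCO3).
Titrant: 2x + 1y = 0.02298;  mass: 105.99x + 84.01y = 1.379
Solving, x = 8.894 × 10^-3 mol, y = 5.194 × 10^-3 mol
mass of Na2CO3 = 8.894 × 10^-3 × 105.99 = 0.9427 g
% Na2CO3 = 0.9427 / 1.379 × 100 = 68.36 %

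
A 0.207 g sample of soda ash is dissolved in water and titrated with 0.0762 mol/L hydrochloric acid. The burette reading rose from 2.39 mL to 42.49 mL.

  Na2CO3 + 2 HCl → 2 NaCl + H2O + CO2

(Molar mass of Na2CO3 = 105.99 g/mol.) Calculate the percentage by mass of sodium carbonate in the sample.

n(HCl) = 0.0401 L × 0.0762 mol/L = 3.06 × 10^-3 mol
From the 1:2 ratio, n(Na2CO3) = 1/2 × 3.06 × 10^-3 = 1.53 × 10^-3 mol
mass of Na2CO3 = 1.53 × 10^-3 × 105.99 g/mol = 0.162 g
% Na2CO3 = 0.162 / 0.207 × 100 = 78.2 %

78.2 %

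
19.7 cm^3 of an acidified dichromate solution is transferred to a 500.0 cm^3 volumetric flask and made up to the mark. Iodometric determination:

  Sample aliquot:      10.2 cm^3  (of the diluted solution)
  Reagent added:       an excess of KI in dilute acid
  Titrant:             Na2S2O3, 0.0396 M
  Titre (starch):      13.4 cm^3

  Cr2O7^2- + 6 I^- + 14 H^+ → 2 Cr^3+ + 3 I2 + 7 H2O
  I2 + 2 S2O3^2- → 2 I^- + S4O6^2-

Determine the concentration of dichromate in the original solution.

n(S2O3^2-) = 0.0134 × 0.0396 = 5.31 × 10^-4 mol
n(I2) = n(S2O3^2-)/2 = 2.65 × 10^-4 mol
From the 1:3 ratio, n(Cr2O7^2-) in the aliquot = 1/3 × 2.65 × 10^-4 = 8.84 × 10^-5 mol
[Cr2O7^2-]_dilute = 8.84 × 10^-5 / 0.0102 = 0.00867 mol/L
[Cr2O7^2-]_original = 0.00867 × 500.0/19.7 = 0.220 mol/L

0.220 M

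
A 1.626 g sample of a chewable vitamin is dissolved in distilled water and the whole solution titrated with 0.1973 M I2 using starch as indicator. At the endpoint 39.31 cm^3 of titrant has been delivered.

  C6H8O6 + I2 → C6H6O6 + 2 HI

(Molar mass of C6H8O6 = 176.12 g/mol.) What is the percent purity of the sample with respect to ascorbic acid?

84.01 %

n(I2) = 0.03931 L × 0.1973 mol/L = 7.756 × 10^-3 mol
n(C6H8O6) = 7.756 × 10^-3 mol (1:1 ratio)
mass of C6H8O6 = 7.756 × 10^-3 × 176.12 g/mol = 1.366 g
% C6H8O6 = 1.366 / 1.626 × 100 = 84.01 %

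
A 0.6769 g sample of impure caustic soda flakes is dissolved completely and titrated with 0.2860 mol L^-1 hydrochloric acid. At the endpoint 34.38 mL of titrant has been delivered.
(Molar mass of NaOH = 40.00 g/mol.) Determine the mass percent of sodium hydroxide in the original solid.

58.10 %

NaOH + HCl → NaCl + H2O
n(HCl) = 0.03438 L × 0.2860 mol/L = 9.833 × 10^-3 mol
n(NaOH) = 9.833 × 10^-3 mol (1:1 ratio)
mass of NaOH = 9.833 × 10^-3 × 40.00 g/mol = 0.3933 g
% NaOH = 0.3933 / 0.6769 × 100 = 58.10 %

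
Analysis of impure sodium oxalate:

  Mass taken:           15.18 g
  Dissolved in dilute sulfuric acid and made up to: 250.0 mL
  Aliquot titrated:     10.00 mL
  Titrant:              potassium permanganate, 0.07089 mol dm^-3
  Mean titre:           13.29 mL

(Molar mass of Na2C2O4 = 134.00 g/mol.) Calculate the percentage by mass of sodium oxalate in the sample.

51.98 %

2 MnO4^- + 5 C2O4^2- + 16 H^+ → 2 Mn^2+ + 10 CO2 + 8 H2O
n(KMnO4) per titration = 0.01329 × 0.07089 = 9.421 × 10^-4 mol
From the 5:2 ratio, n(Na2C2O4) in each aliquot = 5/2 × 9.421 × 10^-4 = 2.355 × 10^-3 mol
n(Na2C2O4) in the whole flask = 2.355 × 10^-3 × 250.0/10.00 = 0.05888 mol
mass of Na2C2O4 = 0.05888 × 134.00 = 7.890 g
% Na2C2O4 = 7.890 / 15.18 × 100 = 51.98 %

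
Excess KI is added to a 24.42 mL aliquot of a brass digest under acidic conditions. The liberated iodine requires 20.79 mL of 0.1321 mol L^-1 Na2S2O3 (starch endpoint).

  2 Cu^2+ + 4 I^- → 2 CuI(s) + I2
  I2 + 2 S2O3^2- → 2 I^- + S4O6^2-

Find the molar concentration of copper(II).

n(S2O3^2-) = 0.02079 × 0.1321 = 2.746 × 10^-3 mol
n(I2) = n(S2O3^2-)/2 = 1.373 × 10^-3 mol
From the 2:1 ratio, n(Cu2+) in the aliquot = 2/1 × 1.373 × 10^-3 = 2.746 × 10^-3 mol
[Cu2+] = 2.746 × 10^-3 / 0.02442 = 0.1125 mol/L

0.1125 mol/L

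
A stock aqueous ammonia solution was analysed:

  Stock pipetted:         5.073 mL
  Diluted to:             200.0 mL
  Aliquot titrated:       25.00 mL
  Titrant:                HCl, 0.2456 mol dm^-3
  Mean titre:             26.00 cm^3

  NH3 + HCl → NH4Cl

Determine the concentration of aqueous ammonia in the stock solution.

10.07 mol/L

n(HCl) = 0.02600 × 0.2456 = 6.386 × 10^-3 mol
n(NH3) in the aliquot = 6.386 × 10^-3 mol (1:1 ratio)
[NH3]_dilute = 6.386 × 10^-3 / 0.02500 = 0.2554 mol/L
Dilution factor = 200.0 / 5.073 = 39.42
[NH3]_stock = 0.2554 × 39.42 = 10.07 mol/L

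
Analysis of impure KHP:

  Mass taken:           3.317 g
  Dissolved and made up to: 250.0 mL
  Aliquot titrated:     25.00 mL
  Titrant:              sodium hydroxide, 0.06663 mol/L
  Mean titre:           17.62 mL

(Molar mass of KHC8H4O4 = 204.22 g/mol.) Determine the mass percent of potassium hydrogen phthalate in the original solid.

72.28 %

KHC8H4O4 + NaOH → KNaC8H4O4 + H2O
n(NaOH) per titration = 0.01762 × 0.06663 = 1.174 × 10^-3 mol
n(KHC8H4O4) in each aliquot = 1.174 × 10^-3 mol (1:1 ratio)
n(KHC8H4O4) in the whole flask = 1.174 × 10^-3 × 250.0/25.00 = 0.01174 mol
mass of KHC8H4O4 = 0.01174 × 204.22 = 2.398 g
% KHC8H4O4 = 2.398 / 3.317 × 100 = 72.28 %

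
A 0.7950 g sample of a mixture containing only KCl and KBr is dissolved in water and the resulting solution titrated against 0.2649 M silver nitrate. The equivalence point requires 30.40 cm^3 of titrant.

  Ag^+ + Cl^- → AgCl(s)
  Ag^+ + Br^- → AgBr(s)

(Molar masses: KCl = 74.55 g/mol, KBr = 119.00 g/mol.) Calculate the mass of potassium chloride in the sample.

0.2739 g

n(AgNO3) = 0.03040 × 0.2649 = 8.053 × 10^-3 mol
Let x = n(KCl), y = n(KBr).
Titrant: 1x + 1y = 8.053 × 10^-3;  mass: 74.55x + 119.00y = 0.7950
Solving, x = 3.674 × 10^-3 mol, y = 4.379 × 10^-3 mol
mass of KCl = 3.674 × 10^-3 × 74.55 = 0.2739 g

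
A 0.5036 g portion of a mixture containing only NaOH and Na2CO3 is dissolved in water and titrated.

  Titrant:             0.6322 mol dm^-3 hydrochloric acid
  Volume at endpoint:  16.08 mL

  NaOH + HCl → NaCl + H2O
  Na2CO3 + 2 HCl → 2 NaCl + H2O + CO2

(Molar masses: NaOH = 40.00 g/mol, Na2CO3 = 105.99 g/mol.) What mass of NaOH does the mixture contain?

0.1082 g

n(HCl) = 0.01608 × 0.6322 = 0.01017 mol
Let x = n(NaOH), y = n(Na2CO3).
Titrant: 1x + 2y = 0.01017;  mass: 40.00x + 105.99y = 0.5036
Solving, x = 2.704 × 10^-3 mol, y = 3.731 × 10^-3 mol
mass of NaOH = 2.704 × 10^-3 × 40.00 = 0.1082 g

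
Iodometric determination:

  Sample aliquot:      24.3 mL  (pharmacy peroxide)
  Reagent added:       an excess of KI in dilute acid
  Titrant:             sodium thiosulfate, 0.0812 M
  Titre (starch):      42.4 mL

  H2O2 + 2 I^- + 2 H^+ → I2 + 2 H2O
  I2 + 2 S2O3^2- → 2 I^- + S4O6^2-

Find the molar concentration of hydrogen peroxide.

n(S2O3^2-) = 0.0424 × 0.0812 = 3.44 × 10^-3 mol
n(I2) = n(S2O3^2-)/2 = 1.72 × 10^-3 mol
n(H2O2) in the aliquot = 1.72 × 10^-3 mol (1:1 ratio)
[H2O2] = 1.72 × 10^-3 / 0.0243 = 0.0708 mol/L

0.0708 M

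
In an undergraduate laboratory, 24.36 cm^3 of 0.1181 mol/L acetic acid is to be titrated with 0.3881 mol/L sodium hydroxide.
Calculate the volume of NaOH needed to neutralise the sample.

CH3COOH + NaOH → CH3COONa + H2O
n(CH3COOH) = 0.02436 L × 0.1181 mol/L = 2.877 × 10^-3 mol
n(NaOH) = 2.877 × 10^-3 mol (1:1 stoichiometry)
V(NaOH) = 2.877 × 10^-3 mol / 0.3881 mol/L = 0.007413 L = 7.413 mL

7.413 mL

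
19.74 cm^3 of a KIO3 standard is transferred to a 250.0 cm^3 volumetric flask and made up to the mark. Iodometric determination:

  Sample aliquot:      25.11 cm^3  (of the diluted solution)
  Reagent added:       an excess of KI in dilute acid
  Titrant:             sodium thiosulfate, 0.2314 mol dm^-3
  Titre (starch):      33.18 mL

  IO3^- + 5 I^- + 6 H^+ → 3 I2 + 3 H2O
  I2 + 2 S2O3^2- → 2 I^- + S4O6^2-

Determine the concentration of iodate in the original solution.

n(S2O3^2-) = 0.03318 × 0.2314 = 7.678 × 10^-3 mol
n(I2) = n(S2O3^2-)/2 = 3.839 × 10^-3 mol
From the 1:3 ratio, n(IO3^-) in the aliquot = 1/3 × 3.839 × 10^-3 = 1.280 × 10^-3 mol
[IO3^-]_dilute = 1.280 × 10^-3 / 0.02511 = 0.05096 mol/L
[IO3^-]_original = 0.05096 × 250.0/19.74 = 0.6454 mol/L

0.6454 mol/L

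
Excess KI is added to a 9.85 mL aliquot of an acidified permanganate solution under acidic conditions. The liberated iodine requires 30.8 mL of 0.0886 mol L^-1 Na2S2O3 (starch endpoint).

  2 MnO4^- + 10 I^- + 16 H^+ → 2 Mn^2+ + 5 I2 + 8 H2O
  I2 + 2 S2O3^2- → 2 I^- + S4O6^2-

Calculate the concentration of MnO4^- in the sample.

0.0554 mol/L

n(S2O3^2-) = 0.0308 × 0.0886 = 2.73 × 10^-3 mol
n(I2) = n(S2O3^2-)/2 = 1.36 × 10^-3 mol
From the 2:5 ratio, n(MnO4^-) in the aliquot = 2/5 × 1.36 × 10^-3 = 5.46 × 10^-4 mol
[MnO4^-] = 5.46 × 10^-4 / 0.00985 = 0.0554 mol/L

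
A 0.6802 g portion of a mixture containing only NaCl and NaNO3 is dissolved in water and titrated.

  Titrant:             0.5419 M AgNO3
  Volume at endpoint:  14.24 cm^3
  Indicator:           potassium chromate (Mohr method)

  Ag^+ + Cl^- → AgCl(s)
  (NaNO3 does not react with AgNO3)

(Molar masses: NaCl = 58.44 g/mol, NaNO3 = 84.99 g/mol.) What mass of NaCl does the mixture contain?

0.4510 g

n(AgNO3) = 0.01424 × 0.5419 = 7.717 × 10^-3 mol
Let x = n(NaCl), y = n(NaNO3).
Titrant: 1x = 7.717 × 10^-3;  mass: 58.44x + 84.99y = 0.6802
Solving, x = 7.717 × 10^-3 mol, y = 2.697 × 10^-3 mol
mass of NaCl = 7.717 × 10^-3 × 58.44 = 0.4510 g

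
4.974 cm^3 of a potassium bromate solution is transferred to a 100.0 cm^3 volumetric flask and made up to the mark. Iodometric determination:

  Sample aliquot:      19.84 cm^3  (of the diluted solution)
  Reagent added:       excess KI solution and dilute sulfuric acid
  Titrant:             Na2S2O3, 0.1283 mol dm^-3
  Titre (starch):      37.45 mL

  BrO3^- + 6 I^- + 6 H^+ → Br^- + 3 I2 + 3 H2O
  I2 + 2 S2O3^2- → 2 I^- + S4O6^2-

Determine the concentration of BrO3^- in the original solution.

0.8115 mol/L

n(S2O3^2-) = 0.03745 × 0.1283 = 4.805 × 10^-3 mol
n(I2) = n(S2O3^2-)/2 = 2.402 × 10^-3 mol
From the 1:3 ratio, n(BrO3^-) in the aliquot = 1/3 × 2.402 × 10^-3 = 8.008 × 10^-4 mol
[BrO3^-]_dilute = 8.008 × 10^-4 / 0.01984 = 0.04036 mol/L
[BrO3^-]_original = 0.04036 × 100.0/4.974 = 0.8115 mol/L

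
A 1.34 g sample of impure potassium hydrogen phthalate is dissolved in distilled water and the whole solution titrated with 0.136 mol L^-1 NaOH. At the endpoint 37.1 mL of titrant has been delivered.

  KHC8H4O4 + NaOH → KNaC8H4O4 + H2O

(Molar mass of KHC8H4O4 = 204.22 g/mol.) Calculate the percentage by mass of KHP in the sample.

n(NaOH) = 0.0371 L × 0.136 mol/L = 5.05 × 10^-3 mol
n(KHC8H4O4) = 5.05 × 10^-3 mol (1:1 ratio)
mass of KHC8H4O4 = 5.05 × 10^-3 × 204.22 g/mol = 1.03 g
% KHC8H4O4 = 1.03 / 1.34 × 100 = 76.9 %

76.9 %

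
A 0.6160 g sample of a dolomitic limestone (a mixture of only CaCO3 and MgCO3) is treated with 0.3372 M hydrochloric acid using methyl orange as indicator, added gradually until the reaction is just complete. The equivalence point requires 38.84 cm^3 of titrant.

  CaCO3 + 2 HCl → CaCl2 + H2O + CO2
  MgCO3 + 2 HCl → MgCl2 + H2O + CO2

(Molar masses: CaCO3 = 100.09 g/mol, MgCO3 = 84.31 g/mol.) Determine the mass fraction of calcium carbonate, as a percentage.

65.80 %

n(HCl) = 0.03884 × 0.3372 = 0.01310 mol
Let x = n(CaCO3), y = n(MgCO3).
Titrant: 2x + 2y = 0.01310;  mass: 100.09x + 84.31y = 0.6160
Solving, x = 4.050 × 10^-3 mol, y = 2.499 × 10^-3 mol
mass of CaCO3 = 4.050 × 10^-3 × 100.09 = 0.4053 g
% CaCO3 = 0.4053 / 0.6160 × 100 = 65.80 %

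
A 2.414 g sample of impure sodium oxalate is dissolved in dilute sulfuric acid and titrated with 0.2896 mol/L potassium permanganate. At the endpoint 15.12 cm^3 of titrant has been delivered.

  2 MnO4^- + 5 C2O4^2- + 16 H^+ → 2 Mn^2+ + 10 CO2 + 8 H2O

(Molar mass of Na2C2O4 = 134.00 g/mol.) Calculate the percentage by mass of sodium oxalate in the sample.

60.77 %

n(KMnO4) = 0.01512 L × 0.2896 mol/L = 4.379 × 10^-3 mol
From the 5:2 ratio, n(Na2C2O4) = 5/2 × 4.379 × 10^-3 = 0.01095 mol
mass of Na2C2O4 = 0.01095 × 134.00 g/mol = 1.467 g
% Na2C2O4 = 1.467 / 2.414 × 100 = 60.77 %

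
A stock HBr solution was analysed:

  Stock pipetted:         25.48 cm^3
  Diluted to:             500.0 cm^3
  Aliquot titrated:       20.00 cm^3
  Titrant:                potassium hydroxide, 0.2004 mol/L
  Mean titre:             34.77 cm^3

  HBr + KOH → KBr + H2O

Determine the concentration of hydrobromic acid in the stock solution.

6.837 mol/L

n(KOH) = 0.03477 × 0.2004 = 6.968 × 10^-3 mol
n(HBr) in the aliquot = 6.968 × 10^-3 mol (1:1 ratio)
[HBr]_dilute = 6.968 × 10^-3 / 0.02000 = 0.3484 mol/L
Dilution factor = 500.0 / 25.48 = 19.62
[HBr]_stock = 0.3484 × 19.62 = 6.837 mol/L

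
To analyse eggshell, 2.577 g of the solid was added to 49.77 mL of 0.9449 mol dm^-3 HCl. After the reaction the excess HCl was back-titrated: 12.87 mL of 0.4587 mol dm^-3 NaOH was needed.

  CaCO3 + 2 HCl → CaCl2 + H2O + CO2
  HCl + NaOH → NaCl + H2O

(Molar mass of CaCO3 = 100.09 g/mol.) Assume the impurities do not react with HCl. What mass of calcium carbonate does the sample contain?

n(HCl) added = 0.04977 × 0.9449 = 0.04703 mol
n(NaOH) used in back-titration = 0.01287 × 0.4587 = 5.903 × 10^-3 mol
n(HCl) left over = 5.903 × 10^-3 mol (1:1 ratio)
n(HCl) consumed by analyte = 0.04703 − 5.903 × 10^-3 = 0.04112 mol
From the 1:2 ratio, n(CaCO3) = 1/2 × 0.04112 = 0.02056 mol
mass of CaCO3 = 0.02056 × 100.09 = 2.058 g

2.058 g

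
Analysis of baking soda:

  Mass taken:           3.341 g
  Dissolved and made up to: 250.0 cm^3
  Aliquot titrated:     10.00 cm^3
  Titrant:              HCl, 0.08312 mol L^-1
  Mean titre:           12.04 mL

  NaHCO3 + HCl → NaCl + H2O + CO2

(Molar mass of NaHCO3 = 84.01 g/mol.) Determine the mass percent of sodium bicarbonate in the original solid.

n(HCl) per titration = 0.01204 × 0.08312 = 1.001 × 10^-3 mol
n(NaHCO3) in each aliquot = 1.001 × 10^-3 mol (1:1 ratio)
n(NaHCO3) in the whole flask = 1.001 × 10^-3 × 250.0/10.00 = 0.02502 mol
mass of NaHCO3 = 0.02502 × 84.01 = 2.102 g
% NaHCO3 = 2.102 / 3.341 × 100 = 62.91 %

62.91 %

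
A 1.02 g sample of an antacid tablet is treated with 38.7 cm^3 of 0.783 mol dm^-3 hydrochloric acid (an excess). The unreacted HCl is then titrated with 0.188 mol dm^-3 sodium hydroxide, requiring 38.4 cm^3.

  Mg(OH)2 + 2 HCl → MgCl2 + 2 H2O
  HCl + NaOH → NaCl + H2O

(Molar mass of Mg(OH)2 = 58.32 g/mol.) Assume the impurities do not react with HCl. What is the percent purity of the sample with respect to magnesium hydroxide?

n(HCl) added = 0.0387 × 0.783 = 0.0303 mol
n(NaOH) used in back-titration = 0.0384 × 0.188 = 7.22 × 10^-3 mol
n(HCl) left over = 7.22 × 10^-3 mol (1:1 ratio)
n(HCl) consumed by analyte = 0.0303 − 7.22 × 10^-3 = 0.0231 mol
From the 1:2 ratio, n(Mg(OH)2) = 1/2 × 0.0231 = 0.0115 mol
mass of Mg(OH)2 = 0.0115 × 58.32 = 0.673 g
% Mg(OH)2 = 0.673 / 1.02 × 100 = 66.0 %

66.0 %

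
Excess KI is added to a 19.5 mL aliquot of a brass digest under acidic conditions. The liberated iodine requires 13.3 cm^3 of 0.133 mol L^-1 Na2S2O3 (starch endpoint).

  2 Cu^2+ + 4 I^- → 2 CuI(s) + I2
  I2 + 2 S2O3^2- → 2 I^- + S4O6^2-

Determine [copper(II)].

n(S2O3^2-) = 0.0133 × 0.133 = 1.77 × 10^-3 mol
n(I2) = n(S2O3^2-)/2 = 8.84 × 10^-4 mol
From the 2:1 ratio, n(Cu2+) in the aliquot = 2/1 × 8.84 × 10^-4 = 1.77 × 10^-3 mol
[Cu2+] = 1.77 × 10^-3 / 0.0195 = 0.0907 mol/L

0.0907 mol/L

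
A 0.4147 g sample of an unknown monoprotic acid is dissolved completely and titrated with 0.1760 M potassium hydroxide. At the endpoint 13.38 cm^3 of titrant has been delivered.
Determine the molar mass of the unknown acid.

n(KOH) = 0.01338 L × 0.1760 mol/L = 2.355 × 10^-3 mol
n(HA) = 2.355 × 10^-3 mol (1:1 ratio)
M = m / n = 0.4147 g / 2.355 × 10^-3 mol = 176.1 g/mol

176.1 g/mol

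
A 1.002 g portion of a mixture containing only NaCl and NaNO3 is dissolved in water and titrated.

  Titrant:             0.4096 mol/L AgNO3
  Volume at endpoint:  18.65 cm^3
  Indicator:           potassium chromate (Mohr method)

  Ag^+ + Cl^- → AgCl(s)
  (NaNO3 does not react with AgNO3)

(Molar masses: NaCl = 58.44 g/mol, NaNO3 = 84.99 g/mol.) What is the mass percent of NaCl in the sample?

n(AgNO3) = 0.01865 × 0.4096 = 7.639 × 10^-3 mol
Let x = n(NaCl), y = n(NaNO3).
Titrant: 1x = 7.639 × 10^-3;  mass: 58.44x + 84.99y = 1.002
Solving, x = 7.639 × 10^-3 mol, y = 6.537 × 10^-3 mol
mass of NaCl = 7.639 × 10^-3 × 58.44 = 0.4464 g
% NaCl = 0.4464 / 1.002 × 100 = 44.55 %

44.55 %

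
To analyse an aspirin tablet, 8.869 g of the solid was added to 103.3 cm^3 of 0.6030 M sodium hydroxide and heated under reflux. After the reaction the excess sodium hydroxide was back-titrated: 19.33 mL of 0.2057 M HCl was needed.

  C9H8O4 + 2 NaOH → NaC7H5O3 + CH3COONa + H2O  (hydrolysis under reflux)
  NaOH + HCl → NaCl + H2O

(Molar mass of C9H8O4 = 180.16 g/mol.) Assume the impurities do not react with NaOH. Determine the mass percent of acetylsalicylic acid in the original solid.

59.23 %

n(NaOH) added = 0.1033 × 0.6030 = 0.06229 mol
n(HCl) used in back-titration = 0.01933 × 0.2057 = 3.976 × 10^-3 mol
n(NaOH) left over = 3.976 × 10^-3 mol (1:1 ratio)
n(NaOH) consumed by analyte = 0.06229 − 3.976 × 10^-3 = 0.05831 mol
From the 1:2 ratio, n(C9H8O4) = 1/2 × 0.05831 = 0.02916 mol
mass of C9H8O4 = 0.02916 × 180.16 = 5.253 g
% C9H8O4 = 5.253 / 8.869 × 100 = 59.23 %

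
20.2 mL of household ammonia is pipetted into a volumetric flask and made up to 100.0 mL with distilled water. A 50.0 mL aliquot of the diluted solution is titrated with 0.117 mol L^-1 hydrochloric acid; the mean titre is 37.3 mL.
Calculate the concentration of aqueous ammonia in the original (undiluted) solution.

NH3 + HCl → NH4Cl
n(HCl) = 0.0373 × 0.117 = 4.36 × 10^-3 mol
n(NH3) in the aliquot = 4.36 × 10^-3 mol (1:1 ratio)
[NH3]_dilute = 4.36 × 10^-3 / 0.0500 = 0.0873 mol/L
Dilution factor = 100.0 / 20.2 = 4.950
[NH3]_stock = 0.0873 × 4.950 = 0.432 mol/L

0.432 mol/L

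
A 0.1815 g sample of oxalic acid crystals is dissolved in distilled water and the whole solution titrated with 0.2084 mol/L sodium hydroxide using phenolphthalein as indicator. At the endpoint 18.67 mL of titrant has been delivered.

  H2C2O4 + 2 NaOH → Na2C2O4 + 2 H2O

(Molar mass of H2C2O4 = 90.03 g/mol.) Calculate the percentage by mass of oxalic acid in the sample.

96.50 %

n(NaOH) = 0.01867 L × 0.2084 mol/L = 3.891 × 10^-3 mol
From the 1:2 ratio, n(H2C2O4) = 1/2 × 3.891 × 10^-3 = 1.945 × 10^-3 mol
mass of H2C2O4 = 1.945 × 10^-3 × 90.03 g/mol = 0.1751 g
% H2C2O4 = 0.1751 / 0.1815 × 100 = 96.50 %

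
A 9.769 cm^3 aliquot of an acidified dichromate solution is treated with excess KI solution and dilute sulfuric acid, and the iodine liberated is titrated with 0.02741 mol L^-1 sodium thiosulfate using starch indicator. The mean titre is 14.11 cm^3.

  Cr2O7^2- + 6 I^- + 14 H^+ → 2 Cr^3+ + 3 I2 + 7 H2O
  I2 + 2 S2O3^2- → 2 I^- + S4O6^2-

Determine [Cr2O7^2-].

0.006598 mol/L

n(S2O3^2-) = 0.01411 × 0.02741 = 3.868 × 10^-4 mol
n(I2) = n(S2O3^2-)/2 = 1.934 × 10^-4 mol
From the 1:3 ratio, n(Cr2O7^2-) in the aliquot = 1/3 × 1.934 × 10^-4 = 6.446 × 10^-5 mol
[Cr2O7^2-] = 6.446 × 10^-5 / 0.009769 = 0.006598 mol/L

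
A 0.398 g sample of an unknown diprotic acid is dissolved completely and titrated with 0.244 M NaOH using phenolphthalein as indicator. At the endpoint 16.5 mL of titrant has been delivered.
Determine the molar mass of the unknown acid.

n(NaOH) = 0.0165 L × 0.244 mol/L = 4.03 × 10^-3 mol
From the 1:2 ratio, n(H2A) = 1/2 × 4.03 × 10^-3 = 2.01 × 10^-3 mol
M = m / n = 0.398 g / 2.01 × 10^-3 mol = 198 g/mol

198 g/mol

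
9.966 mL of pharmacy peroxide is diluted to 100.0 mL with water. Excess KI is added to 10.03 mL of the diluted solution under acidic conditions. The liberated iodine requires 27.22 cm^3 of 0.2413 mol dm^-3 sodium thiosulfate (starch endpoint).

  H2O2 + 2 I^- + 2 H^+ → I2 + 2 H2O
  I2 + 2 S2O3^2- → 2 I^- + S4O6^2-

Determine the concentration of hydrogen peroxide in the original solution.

3.285 mol/L

n(S2O3^2-) = 0.02722 × 0.2413 = 6.568 × 10^-3 mol
n(I2) = n(S2O3^2-)/2 = 3.284 × 10^-3 mol
n(H2O2) in the aliquot = 3.284 × 10^-3 mol (1:1 ratio)
[H2O2]_dilute = 3.284 × 10^-3 / 0.01003 = 0.3274 mol/L
[H2O2]_original = 0.3274 × 100.0/9.966 = 3.285 mol/L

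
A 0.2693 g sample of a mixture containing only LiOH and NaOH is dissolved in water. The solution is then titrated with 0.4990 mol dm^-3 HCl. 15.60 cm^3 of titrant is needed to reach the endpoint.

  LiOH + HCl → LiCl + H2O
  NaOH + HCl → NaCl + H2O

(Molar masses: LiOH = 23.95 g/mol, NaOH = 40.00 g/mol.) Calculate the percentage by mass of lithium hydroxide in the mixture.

23.31 %

n(HCl) = 0.01560 × 0.4990 = 7.784 × 10^-3 mol
Let x = n(LiOH), y = n(NaOH).
Titrant: 1x + 1y = 7.784 × 10^-3;  mass: 23.95x + 40.00y = 0.2693
Solving, x = 2.622 × 10^-3 mol, y = 5.163 × 10^-3 mol
mass of LiOH = 2.622 × 10^-3 × 23.95 = 0.06279 g
% LiOH = 0.06279 / 0.2693 × 100 = 23.31 %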